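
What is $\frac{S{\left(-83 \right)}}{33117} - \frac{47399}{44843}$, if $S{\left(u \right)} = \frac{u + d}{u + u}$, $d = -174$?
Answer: $- \frac{260560780727}{246520894746} \approx -1.057$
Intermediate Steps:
$S{\left(u \right)} = \frac{-174 + u}{2 u}$ ($S{\left(u \right)} = \frac{u - 174}{u + u} = \frac{-174 + u}{2 u}$)
$\frac{S{\left(-83 \right)}}{33117} - \frac{47399}{44843} = \frac{\frac{1}{2} \frac{1}{-83} \left(-174 - 83\right)}{33117} - \frac{47399}{44843} = \frac{1}{2} \left(- \frac{1}{83}\right) \left(-257\right) \frac{1}{33117} - \frac{47399}{44843} = \frac{257}{166} \cdot \frac{1}{33117} - \frac{47399}{44843} = \frac{257}{5497422} - \frac{47399}{44843} = - \frac{260560780727}{246520894746}$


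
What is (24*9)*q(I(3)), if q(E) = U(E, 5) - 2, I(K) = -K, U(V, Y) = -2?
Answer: -864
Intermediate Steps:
q(E) = -4 (q(E) = -2 - 2 = -4)
(24*9)*q(I(3)) = (24*9)*(-4) = 216*(-4) = -864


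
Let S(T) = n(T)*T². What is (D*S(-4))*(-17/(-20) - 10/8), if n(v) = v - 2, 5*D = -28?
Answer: -5376/25 ≈ -215.04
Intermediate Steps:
D = -28/5 (D = (⅕)*(-28) = -28/5 ≈ -5.6000)
n(v) = -2 + v
S(T) = T²*(-2 + T) (S(T) = (-2 + T)*T² = T²*(-2 + T))
(D*S(-4))*(-17/(-20) - 10/8) = (-28*(-4)²*(-2 - 4)/5)*(-17/(-20) - 10/8) = (-448*(-6)/5)*(-17*(-1/20) - 10*⅛) = (-28/5*(-96))*(17/20 - 5/4) = (2688/5)*(-⅖) = -5376/25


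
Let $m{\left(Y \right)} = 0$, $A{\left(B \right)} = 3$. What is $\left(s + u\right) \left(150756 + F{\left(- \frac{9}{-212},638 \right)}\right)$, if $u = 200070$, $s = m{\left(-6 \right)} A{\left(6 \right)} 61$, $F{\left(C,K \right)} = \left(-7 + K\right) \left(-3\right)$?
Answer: $29783020410$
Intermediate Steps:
$F{\left(C,K \right)} = 21 - 3 K$
$s = 0$ ($s = 0 \cdot 3 \cdot 61 = 0 \cdot 61 = 0$)
$\left(s + u\right) \left(150756 + F{\left(- \frac{9}{-212},638 \right)}\right) = \left(0 + 200070\right) \left(150756 + \left(21 - 1914\right)\right) = 200070 \left(150756 + \left(21 - 1914\right)\right) = 200070 \left(150756 - 1893\right) = 200070 \cdot 148863 = 29783020410$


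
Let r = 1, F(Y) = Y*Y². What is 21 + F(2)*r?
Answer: 29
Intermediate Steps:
F(Y) = Y³
21 + F(2)*r = 21 + 2³*1 = 21 + 8*1 = 21 + 8 = 29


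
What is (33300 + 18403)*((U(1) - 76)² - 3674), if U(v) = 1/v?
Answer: 100872553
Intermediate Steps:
(33300 + 18403)*((U(1) - 76)² - 3674) = (33300 + 18403)*((1/1 - 76)² - 3674) = 51703*((1 - 76)² - 3674) = 51703*((-75)² - 3674) = 51703*(5625 - 3674) = 51703*1951 = 100872553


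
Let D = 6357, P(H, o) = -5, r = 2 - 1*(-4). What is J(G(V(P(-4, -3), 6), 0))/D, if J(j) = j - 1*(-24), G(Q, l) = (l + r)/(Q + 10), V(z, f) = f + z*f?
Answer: 55/14833 ≈ 0.0037079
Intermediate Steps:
r = 6 (r = 2 + 4 = 6)
V(z, f) = f + f*z
G(Q, l) = (6 + l)/(10 + Q) (G(Q, l) = (l + 6)/(Q + 10) = (6 + l)/(10 + Q))
J(j) = 24 + j (J(j) = j + 24 = 24 + j)
J(G(V(P(-4, -3), 6), 0))/D = (24 + (6 + 0)/(10 + 6*(1 - 5)))/6357 = (24 + 6/(10 + 6*(-4)))*(1/6357) = (24 + 6/(10 - 24))*(1/6357) = (24 + 6/(-14))*(1/6357) = (24 - 1/14*6)*(1/6357) = (24 - 3/7)*(1/6357) = (165/7)*(1/6357) = 55/14833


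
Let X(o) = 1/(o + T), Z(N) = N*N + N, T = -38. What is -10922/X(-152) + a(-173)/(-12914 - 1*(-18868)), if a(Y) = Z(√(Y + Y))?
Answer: 6177810687/2977 + I*√346/5954 ≈ 2.0752e+6 + 0.0031241*I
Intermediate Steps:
Z(N) = N + N² (Z(N) = N² + N = N + N²)
a(Y) = √2*√Y*(1 + √2*√Y) (a(Y) = √(Y + Y)*(1 + √(Y + Y)) = √(2*Y)*(1 + √(2*Y)) = (√2*√Y)*(1 + √2*√Y) = √2*√Y*(1 + √2*√Y))
X(o) = 1/(-38 + o) (X(o) = 1/(o - 38) = 1/(-38 + o))
-10922/X(-152) + a(-173)/(-12914 - 1*(-18868)) = -10922/(1/(-38 - 152)) + (2*(-173) + √2*√(-173))/(-12914 - 1*(-18868)) = -10922/(1/(-190)) + (-346 + √2*(I*√173))/(-12914 + 18868) = -10922/(-1/190) + (-346 + I*√346)/5954 = -10922*(-190) + (-346 + I*√346)*(1/5954) = 2075180 + (-173/2977 + I*√346/5954) = 6177810687/2977 + I*√346/5954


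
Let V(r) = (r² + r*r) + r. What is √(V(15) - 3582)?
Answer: I*√3117 ≈ 55.83*I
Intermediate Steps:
V(r) = r + 2*r² (V(r) = (r² + r²) + r = 2*r² + r = r + 2*r²)
√(V(15) - 3582) = √(15*(1 + 2*15) - 3582) = √(15*(1 + 30) - 3582) = √(15*31 - 3582) = √(465 - 3582) = √(-3117) = I*√3117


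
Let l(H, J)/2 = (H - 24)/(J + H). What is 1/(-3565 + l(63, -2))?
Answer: -61/217387 ≈ -0.00028061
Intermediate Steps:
l(H, J) = 2*(-24 + H)/(H + J) (l(H, J) = 2*((H - 24)/(J + H)) = 2*((-24 + H)/(H + J)) = 2*(-24 + H)/(H + J))
1/(-3565 + l(63, -2)) = 1/(-3565 + 2*(-24 + 63)/(63 - 2)) = 1/(-3565 + 2*39/61) = 1/(-3565 + 2*(1/61)*39) = 1/(-3565 + 78/61) = 1/(-217387/61) = -61/217387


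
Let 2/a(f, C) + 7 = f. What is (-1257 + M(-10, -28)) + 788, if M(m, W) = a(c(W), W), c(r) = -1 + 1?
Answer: -3285/7 ≈ -469.29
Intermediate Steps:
c(r) = 0
a(f, C) = 2/(-7 + f)
M(m, W) = -2/7 (M(m, W) = 2/(-7 + 0) = 2/(-7) = 2*(-⅐) = -2/7)
(-1257 + M(-10, -28)) + 788 = (-1257 - 2/7) + 788 = -8801/7 + 788 = -3285/7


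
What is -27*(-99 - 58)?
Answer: 4239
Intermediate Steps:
-27*(-99 - 58) = -27*(-157) = 4239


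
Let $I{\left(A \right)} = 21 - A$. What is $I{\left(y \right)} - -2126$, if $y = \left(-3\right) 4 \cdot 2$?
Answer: $2171$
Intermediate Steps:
$y = -24$ ($y = \left(-12\right) 2 = -24$)
$I{\left(y \right)} - -2126 = \left(21 - -24\right) - -2126 = \left(21 + 24\right) + 2126 = 45 + 2126 = 2171$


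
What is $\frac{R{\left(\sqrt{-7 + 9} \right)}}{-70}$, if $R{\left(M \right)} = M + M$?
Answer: $- \frac{\sqrt{2}}{35} \approx -0.040406$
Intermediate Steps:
$R{\left(M \right)} = 2 M$
$\frac{R{\left(\sqrt{-7 + 9} \right)}}{-70} = \frac{2 \sqrt{-7 + 9}}{-70} = - \frac{2 \sqrt{2}}{70} = - \frac{\sqrt{2}}{35}$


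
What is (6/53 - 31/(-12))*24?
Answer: 3430/53 ≈ 64.717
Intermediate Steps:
(6/53 - 31/(-12))*24 = (6*(1/53) - 31*(-1/12))*24 = (6/53 + 31/12)*24 = (1715/636)*24 = 3430/53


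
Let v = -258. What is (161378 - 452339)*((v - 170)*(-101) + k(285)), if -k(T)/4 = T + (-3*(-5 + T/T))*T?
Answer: -8265620088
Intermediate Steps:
k(T) = -52*T (k(T) = -4*(T + (-3*(-5 + T/T))*T) = -4*(T + (-3*(-5 + 1))*T) = -4*(T + (-3*(-4))*T) = -4*(T + 12*T) = -52*T)
(161378 - 452339)*((v - 170)*(-101) + k(285)) = (161378 - 452339)*((-258 - 170)*(-101) - 52*285) = -290961*(-428*(-101) - 14820) = -290961*(43228 - 14820) = -290961*28408 = -8265620088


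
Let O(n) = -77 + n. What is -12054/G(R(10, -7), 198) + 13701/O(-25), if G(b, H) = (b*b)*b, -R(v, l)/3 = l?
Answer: -290509/2142 ≈ -135.63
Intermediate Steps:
R(v, l) = -3*l
G(b, H) = b³ (G(b, H) = b²*b = b³)
-12054/G(R(10, -7), 198) + 13701/O(-25) = -12054/((-3*(-7))³) + 13701/(-77 - 25) = -12054/(21³) + 13701/(-102) = -12054/9261 + 13701*(-1/102) = -12054*1/9261 - 4567/34 = -82/63 - 4567/34 = -290509/2142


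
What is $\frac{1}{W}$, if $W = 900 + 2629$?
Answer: $\frac{1}{3529} \approx 0.00028337$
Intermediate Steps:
$W = 3529$
$\frac{1}{W} = \frac{1}{3529}$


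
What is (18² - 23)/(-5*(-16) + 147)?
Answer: 301/227 ≈ 1.3260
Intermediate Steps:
(18² - 23)/(-5*(-16) + 147) = (324 - 23)/(80 + 147) = 301/227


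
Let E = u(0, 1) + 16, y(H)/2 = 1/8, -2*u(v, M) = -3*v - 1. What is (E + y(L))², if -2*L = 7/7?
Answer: 4489/16 ≈ 280.56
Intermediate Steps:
u(v, M) = ½ + 3*v/2 (u(v, M) = -(-3*v - 1)/2 = -(-1 - 3*v)/2 = ½ + 3*v/2)
L = -½ (L = -7/(2*7) = -½*1 = -½ ≈ -0.50000)
y(H) = ¼ (y(H) = 2*(1/8) = 2*(1*(⅛)) = 2*(⅛) = ¼)
E = 33/2 (E = (½ + (3/2)*0) + 16 = (½ + 0) + 16 = ½ + 16 = 33/2 ≈ 16.500)
(E + y(L))² = (33/2 + ¼)² = (67/4)² = 4489/16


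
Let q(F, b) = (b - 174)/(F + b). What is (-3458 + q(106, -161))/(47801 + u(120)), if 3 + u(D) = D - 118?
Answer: -37971/525800 ≈ -0.072216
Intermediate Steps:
u(D) = -121 + D (u(D) = -3 + (D - 118) = -3 + (-118 + D) = -121 + D)
q(F, b) = (-174 + b)/(F + b)
(-3458 + q(106, -161))/(47801 + u(120)) = (-3458 + (-174 - 161)/(106 - 161))/(47801 + (-121 + 120)) = (-3458 - 335/(-55))/(47801 - 1) = (-3458 - 1/55*(-335))/47800 = (-3458 + 67/11)*(1/47800) = -37971/11*1/47800 = -37971/525800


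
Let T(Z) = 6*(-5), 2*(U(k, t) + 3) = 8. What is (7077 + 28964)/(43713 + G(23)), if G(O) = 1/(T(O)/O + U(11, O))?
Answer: 252287/305968 ≈ 0.82455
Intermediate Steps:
U(k, t) = 1 (U(k, t) = -3 + (½)*8 = -3 + 4 = 1)
T(Z) = -30
G(O) = 1/(1 - 30/O) (G(O) = 1/(-30/O + 1) = 1/(1 - 30/O))
(7077 + 28964)/(43713 + G(23)) = (7077 + 28964)/(43713 + 23/(-30 + 23)) = 36041/(43713 + 23/(-7)) = 36041/(43713 + 23*(-⅐)) = 36041/(43713 - 23/7) = 36041/(305968/7) = 36041*(7/305968) = 252287/305968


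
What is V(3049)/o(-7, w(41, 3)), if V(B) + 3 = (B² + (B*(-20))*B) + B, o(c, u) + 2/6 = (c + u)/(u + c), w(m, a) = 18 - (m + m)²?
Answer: -529885719/2 ≈ -2.6494e+8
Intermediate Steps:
w(m, a) = 18 - 4*m² (w(m, a) = 18 - (2*m)² = 18 - 4*m²)
o(c, u) = ⅔ (o(c, u) = -⅓ + (c + u)/(u + c) = -⅓ + (c + u)/(c + u) = -⅓ + 1 = ⅔)
V(B) = -3 + B - 19*B² (V(B) = -3 + ((B² + (B*(-20))*B) + B) = -3 + ((B² + (-20*B)*B) + B) = -3 + ((B² - 20*B²) + B) = -3 + (-19*B² + B) = -3 + (B - 19*B²) = -3 + B - 19*B²)
V(3049)/o(-7, w(41, 3)) = (-3 + 3049 - 19*3049²)/(⅔) = (-3 + 3049 - 19*9296401)*(3/2) = (-3 + 3049 - 176631619)*(3/2) = -176628573*3/2 = -529885719/2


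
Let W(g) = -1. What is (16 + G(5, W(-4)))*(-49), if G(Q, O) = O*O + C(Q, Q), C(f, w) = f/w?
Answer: -882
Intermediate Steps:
G(Q, O) = 1 + O**2 (G(Q, O) = O*O + Q/Q = O**2 + 1 = 1 + O**2)
(16 + G(5, W(-4)))*(-49) = (16 + (1 + (-1)**2))*(-49) = (16 + (1 + 1))*(-49) = (16 + 2)*(-49) = 18*(-49) = -882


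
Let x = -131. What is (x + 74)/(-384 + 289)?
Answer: ⅗ ≈ 0.60000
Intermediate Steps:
(x + 74)/(-384 + 289) = (-131 + 74)/(-384 + 289) = -57/(-95) = -57*(-1/95) = ⅗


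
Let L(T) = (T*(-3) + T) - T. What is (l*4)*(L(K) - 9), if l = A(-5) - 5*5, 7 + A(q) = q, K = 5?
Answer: 3552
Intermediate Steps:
A(q) = -7 + q
l = -37 (l = (-7 - 5) - 5*5 = -12 - 25 = -37)
L(T) = -3*T (L(T) = (-3*T + T) - T = -2*T - T = -3*T)
(l*4)*(L(K) - 9) = (-37*4)*(-3*5 - 9) = -148*(-15 - 9) = -148*(-24) = 3552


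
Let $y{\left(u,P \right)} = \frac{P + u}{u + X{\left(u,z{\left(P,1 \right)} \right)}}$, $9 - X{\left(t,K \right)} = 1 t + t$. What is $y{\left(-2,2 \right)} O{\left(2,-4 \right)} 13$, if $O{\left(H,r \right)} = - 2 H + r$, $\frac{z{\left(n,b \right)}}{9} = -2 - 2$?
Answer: $0$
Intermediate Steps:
$z{\left(n,b \right)} = -36$ ($z{\left(n,b \right)} = 9 \left(-2 - 2\right) = 9 \left(-4\right) = -36$)
$X{\left(t,K \right)} = 9 - 2 t$ ($X{\left(t,K \right)} = 9 - \left(1 t + t\right) = 9 - \left(t + t\right) = 9 - 2 t$)
$O{\left(H,r \right)} = r - 2 H$
$y{\left(u,P \right)} = \frac{P + u}{9 - u}$ ($y{\left(u,P \right)} = \frac{P + u}{u - \left(-9 + 2 u\right)} = \frac{P + u}{9 - u}$)
$y{\left(-2,2 \right)} O{\left(2,-4 \right)} 13 = \frac{2 - 2}{9 - -2} \left(-4 - 4\right) 13 = \frac{1}{9 + 2} \cdot 0 \left(-4 - 4\right) 13 = \frac{1}{11} \cdot 0 \left(-8\right) 13 = 0 \left(-8\right) 13 = 0 \cdot 13 = 0$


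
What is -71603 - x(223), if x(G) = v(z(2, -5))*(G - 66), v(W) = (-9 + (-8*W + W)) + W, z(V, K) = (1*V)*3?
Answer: -64538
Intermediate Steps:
z(V, K) = 3*V (z(V, K) = V*3 = 3*V)
v(W) = -9 - 6*W (v(W) = (-9 - 7*W) + W = -9 - 6*W)
x(G) = 2970 - 45*G (x(G) = (-9 - 18*2)*(G - 66) = (-9 - 6*6)*(-66 + G) = (-9 - 36)*(-66 + G) = -45*(-66 + G) = 2970 - 45*G)
-71603 - x(223) = -71603 - (2970 - 45*223) = -71603 - (2970 - 10035) = -71603 - 1*(-7065) = -71603 + 7065 = -64538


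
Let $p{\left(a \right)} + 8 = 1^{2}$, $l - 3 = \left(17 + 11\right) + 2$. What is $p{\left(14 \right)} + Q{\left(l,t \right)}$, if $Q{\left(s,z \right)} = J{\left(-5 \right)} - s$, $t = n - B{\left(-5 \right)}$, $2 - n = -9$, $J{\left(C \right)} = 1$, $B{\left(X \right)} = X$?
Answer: $-39$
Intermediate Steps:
$l = 33$ ($l = 3 + \left(\left(17 + 11\right) + 2\right) = 3 + \left(28 + 2\right) = 3 + 30 = 33$)
$n = 11$ ($n = 2 - -9 = 2 + 9 = 11$)
$p{\left(a \right)} = -7$ ($p{\left(a \right)} = -8 + 1^{2} = -8 + 1 = -7$)
$t = 16$ ($t = 11 - -5 = 11 + 5 = 16$)
$Q{\left(s,z \right)} = 1 - s$
$p{\left(14 \right)} + Q{\left(l,t \right)} = -7 + \left(1 - 33\right) = -7 - 32 = -39$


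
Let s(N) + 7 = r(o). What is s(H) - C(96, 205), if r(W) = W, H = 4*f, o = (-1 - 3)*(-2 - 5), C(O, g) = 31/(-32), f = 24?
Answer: 703/32 ≈ 21.969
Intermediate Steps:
C(O, g) = -31/32 (C(O, g) = 31*(-1/32) = -31/32)
o = 28 (o = -4*(-7) = 28)
H = 96 (H = 4*24 = 96)
s(N) = 21 (s(N) = -7 + 28 = 21)
s(H) - C(96, 205) = 21 - 1*(-31/32) = 21 + 31/32 = 703/32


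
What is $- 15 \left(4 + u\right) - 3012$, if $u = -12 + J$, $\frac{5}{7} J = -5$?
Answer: $-2787$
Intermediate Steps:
$J = -7$ ($J = \frac{7}{5} \left(-5\right) = -7$)
$u = -19$ ($u = -12 - 7 = -19$)
$- 15 \left(4 + u\right) - 3012 = - 15 \left(4 - 19\right) - 3012 = \left(-15\right) \left(-15\right) - 3012 = 225 - 3012 = -2787$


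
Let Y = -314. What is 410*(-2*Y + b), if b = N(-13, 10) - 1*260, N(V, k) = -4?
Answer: 149240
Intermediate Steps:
b = -264 (b = -4 - 1*260 = -4 - 260 = -264)
410*(-2*Y + b) = 410*(-2*(-314) - 264) = 410*(628 - 264) = 410*364 = 149240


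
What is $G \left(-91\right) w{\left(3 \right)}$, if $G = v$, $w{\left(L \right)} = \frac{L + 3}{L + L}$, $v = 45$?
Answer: $-4095$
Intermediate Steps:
$w{\left(L \right)} = \frac{3 + L}{2 L}$
$G = 45$
$G \left(-91\right) w{\left(3 \right)} = 45 \left(-91\right) \frac{3 + 3}{2 \cdot 3} = - 4095 \cdot \frac{1}{2} \cdot \frac{1}{3} \cdot 6 = \left(-4095\right) 1 = -4095$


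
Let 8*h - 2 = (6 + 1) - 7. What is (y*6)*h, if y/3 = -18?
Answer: -81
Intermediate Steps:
h = 1/4 (h = 1/4 + ((6 + 1) - 7)/8 = 1/4 + (7 - 7)/8 = 1/4 + (1/8)*0 = 1/4 + 0 = 1/4 ≈ 0.25000)
y = -54 (y = 3*(-18) = -54)
(y*6)*h = -54*6*(1/4) = -324*1/4 = -81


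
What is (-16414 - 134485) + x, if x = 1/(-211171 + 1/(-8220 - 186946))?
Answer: -6219060754294079/41213399387 ≈ -1.5090e+5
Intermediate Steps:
x = -195166/41213399387 (x = 1/(-211171 + 1/(-195166)) = 1/(-211171 - 1/195166) = 1/(-41213399387/195166) = -195166/41213399387 ≈ -4.7355e-6)
(-16414 - 134485) + x = (-16414 - 134485) - 195166/41213399387 = -150899 - 195166/41213399387 = -6219060754294079/41213399387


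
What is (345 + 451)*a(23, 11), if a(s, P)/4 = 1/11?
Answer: 3184/11 ≈ 289.45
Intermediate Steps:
a(s, P) = 4/11
(345 + 451)*a(23, 11) = (345 + 451)*(4/11) = 796*(4/11) = 3184/11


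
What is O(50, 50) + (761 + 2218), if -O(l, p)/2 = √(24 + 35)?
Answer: 2979 - 2*√59 ≈ 2963.6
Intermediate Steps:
O(l, p) = -2*√59 (O(l, p) = -2*√(24 + 35) = -2*√59)
O(50, 50) + (761 + 2218) = -2*√59 + (761 + 2218) = -2*√59 + 2979 = 2979 - 2*√59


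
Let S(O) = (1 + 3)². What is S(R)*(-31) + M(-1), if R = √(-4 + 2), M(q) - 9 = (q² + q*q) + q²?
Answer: -484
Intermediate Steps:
M(q) = 9 + 3*q² (M(q) = 9 + ((q² + q*q) + q²) = 9 + ((q² + q²) + q²) = 9 + (2*q² + q²) = 9 + 3*q²)
R = I*√2 (R = √(-2) = I*√2 ≈ 1.4142*I)
S(O) = 16 (S(O) = 4² = 16)
S(R)*(-31) + M(-1) = 16*(-31) + (9 + 3*(-1)²) = -496 + (9 + 3*1) = -496 + (9 + 3) = -496 + 12 = -484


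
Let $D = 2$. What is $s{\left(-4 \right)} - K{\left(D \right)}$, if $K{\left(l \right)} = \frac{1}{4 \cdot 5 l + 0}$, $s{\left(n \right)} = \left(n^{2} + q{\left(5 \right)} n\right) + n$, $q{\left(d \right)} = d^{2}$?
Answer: $- \frac{3521}{40} \approx -88.025$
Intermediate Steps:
$s{\left(n \right)} = n^{2} + 26 n$ ($s{\left(n \right)} = \left(n^{2} + 5^{2} n\right) + n = \left(n^{2} + 25 n\right) + n = n^{2} + 26 n$)
$K{\left(l \right)} = \frac{1}{20 l}$ ($K{\left(l \right)} = \frac{1}{20 l + 0} = \frac{1}{20 l}$)
$s{\left(-4 \right)} - K{\left(D \right)} = - 4 \left(26 - 4\right) - \frac{1}{20 \cdot 2} = \left(-4\right) 22 - \frac{1}{20} \cdot \frac{1}{2} = -88 - \frac{1}{40} = - \frac{3521}{40}$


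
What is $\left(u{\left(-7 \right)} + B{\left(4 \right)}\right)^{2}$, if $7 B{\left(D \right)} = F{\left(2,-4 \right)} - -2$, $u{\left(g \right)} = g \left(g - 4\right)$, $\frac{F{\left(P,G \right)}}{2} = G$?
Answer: $\frac{284089}{49} \approx 5797.7$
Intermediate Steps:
$F{\left(P,G \right)} = 2 G$
$u{\left(g \right)} = g \left(-4 + g\right)$
$B{\left(D \right)} = - \frac{6}{7}$ ($B{\left(D \right)} = \frac{2 \left(-4\right) - -2}{7} = \frac{-8 + 2}{7} = \frac{1}{7} \left(-6\right) = - \frac{6}{7}$)
$\left(u{\left(-7 \right)} + B{\left(4 \right)}\right)^{2} = \left(- 7 \left(-4 - 7\right) - \frac{6}{7}\right)^{2} = \left(\left(-7\right) \left(-11\right) - \frac{6}{7}\right)^{2} = \left(77 - \frac{6}{7}\right)^{2} = \left(\frac{533}{7}\right)^{2} = \frac{284089}{49}$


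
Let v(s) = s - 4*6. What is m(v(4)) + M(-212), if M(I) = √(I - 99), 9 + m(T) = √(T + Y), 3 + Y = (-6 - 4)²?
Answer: -9 + √77 + I*√311 ≈ -0.22504 + 17.635*I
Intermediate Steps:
v(s) = -24 + s (v(s) = s - 24 = -24 + s)
Y = 97 (Y = -3 + (-6 - 4)² = -3 + (-10)² = -3 + 100 = 97)
m(T) = -9 + √(97 + T) (m(T) = -9 + √(T + 97) = -9 + √(97 + T))
M(I) = √(-99 + I)
m(v(4)) + M(-212) = (-9 + √(97 + (-24 + 4))) + √(-99 - 212) = (-9 + √(97 - 20)) + √(-311) = (-9 + √77) + I*√311 = -9 + √77 + I*√311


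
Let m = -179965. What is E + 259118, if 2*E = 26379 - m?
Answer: 362290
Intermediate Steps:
E = 103172 (E = (26379 - 1*(-179965))/2 = (26379 + 179965)/2 = (½)*206344 = 103172)
E + 259118 = 103172 + 259118 = 362290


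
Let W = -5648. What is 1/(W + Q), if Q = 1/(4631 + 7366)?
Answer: -11997/67759055 ≈ -0.00017705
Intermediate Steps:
Q = 1/11997 ≈ 8.3354e-5
1/(W + Q) = 1/(-5648 + 1/11997) = 1/(-67759055/11997) = -11997/67759055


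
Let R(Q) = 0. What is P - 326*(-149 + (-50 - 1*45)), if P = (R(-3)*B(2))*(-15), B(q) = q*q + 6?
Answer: 79544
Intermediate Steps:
B(q) = 6 + q² (B(q) = q² + 6 = 6 + q²)
P = 0 (P = (0*(6 + 2²))*(-15) = (0*(6 + 4))*(-15) = (0*10)*(-15) = 0*(-15) = 0)
P - 326*(-149 + (-50 - 1*45)) = 0 - 326*(-149 + (-50 - 1*45)) = 0 - 326*(-149 + (-50 - 45)) = 0 - 326*(-149 - 95) = 0 - 326*(-244) = 0 + 79544 = 79544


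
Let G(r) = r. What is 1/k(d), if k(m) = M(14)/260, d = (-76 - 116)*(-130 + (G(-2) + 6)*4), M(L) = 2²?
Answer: 65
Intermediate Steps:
M(L) = 4
d = 21888 (d = (-76 - 116)*(-130 + (-2 + 6)*4) = -192*(-130 + 4*4) = -192*(-130 + 16) = -192*(-114) = 21888)
k(m) = 1/65 (k(m) = 4/260 = 4*(1/260) = 1/65)
1/k(d) = 1/(1/65) = 65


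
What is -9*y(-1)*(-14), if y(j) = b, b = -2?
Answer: -252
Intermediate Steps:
y(j) = -2
-9*y(-1)*(-14) = -9*(-2)*(-14) = 18*(-14) = -252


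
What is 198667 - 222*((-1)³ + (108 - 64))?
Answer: 189121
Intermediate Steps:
198667 - 222*((-1)³ + (108 - 64)) = 198667 - 222*(-1 + 44) = 198667 - 222*43 = 198667 - 1*9546 = 198667 - 9546 = 189121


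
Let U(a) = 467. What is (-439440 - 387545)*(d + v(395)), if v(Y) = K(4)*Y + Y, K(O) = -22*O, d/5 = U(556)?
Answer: 26488329550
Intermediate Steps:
d = 2335 (d = 5*467 = 2335)
v(Y) = -87*Y (v(Y) = (-22*4)*Y + Y = -88*Y + Y = -87*Y)
(-439440 - 387545)*(d + v(395)) = (-439440 - 387545)*(2335 - 87*395) = -826985*(2335 - 34365) = -826985*(-32030) = 26488329550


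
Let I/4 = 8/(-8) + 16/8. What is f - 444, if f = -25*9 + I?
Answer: -665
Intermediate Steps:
I = 4 (I = 4*(8/(-8) + 16/8) = 4*(8*(-1/8) + 16*(1/8)) = 4*(-1 + 2) = 4*1 = 4)
f = -221 (f = -25*9 + 4 = -225 + 4 = -221)
f - 444 = -221 - 444 = -665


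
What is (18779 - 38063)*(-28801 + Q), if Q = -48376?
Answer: 1488281268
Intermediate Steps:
(18779 - 38063)*(-28801 + Q) = (18779 - 38063)*(-28801 - 48376) = -19284*(-77177) = 1488281268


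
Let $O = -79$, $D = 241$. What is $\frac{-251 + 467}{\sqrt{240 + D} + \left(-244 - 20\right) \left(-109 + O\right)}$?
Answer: $\frac{10720512}{2463334943} - \frac{216 \sqrt{481}}{2463334943} \approx 0.0043501$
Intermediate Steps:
$\frac{-251 + 467}{\sqrt{240 + D} + \left(-244 - 20\right) \left(-109 + O\right)} = \frac{-251 + 467}{\sqrt{240 + 241} + \left(-244 - 20\right) \left(-109 - 79\right)} = \frac{216}{\sqrt{481} - -49632} = \frac{216}{\sqrt{481} + 49632} = \frac{216}{49632 + \sqrt{481}}$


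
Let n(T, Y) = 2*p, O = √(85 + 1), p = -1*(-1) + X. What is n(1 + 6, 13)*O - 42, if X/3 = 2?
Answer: -42 + 14*√86 ≈ 87.831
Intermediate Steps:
X = 6 (X = 3*2 = 6)
p = 7 (p = -1*(-1) + 6 = 1 + 6 = 7)
O = √86 ≈ 9.2736
n(T, Y) = 14 (n(T, Y) = 2*7 = 14)
n(1 + 6, 13)*O - 42 = 14*√86 - 42 = -42 + 14*√86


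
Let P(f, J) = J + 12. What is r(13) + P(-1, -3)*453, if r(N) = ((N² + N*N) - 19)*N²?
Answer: 57988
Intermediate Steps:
P(f, J) = 12 + J
r(N) = N²*(-19 + 2*N²) (r(N) = ((N² + N²) - 19)*N² = (2*N² - 19)*N² = (-19 + 2*N²)*N² = N²*(-19 + 2*N²))
r(13) + P(-1, -3)*453 = 13²*(-19 + 2*13²) + (12 - 3)*453 = 169*(-19 + 2*169) + 9*453 = 169*(-19 + 338) + 4077 = 169*319 + 4077 = 53911 + 4077 = 57988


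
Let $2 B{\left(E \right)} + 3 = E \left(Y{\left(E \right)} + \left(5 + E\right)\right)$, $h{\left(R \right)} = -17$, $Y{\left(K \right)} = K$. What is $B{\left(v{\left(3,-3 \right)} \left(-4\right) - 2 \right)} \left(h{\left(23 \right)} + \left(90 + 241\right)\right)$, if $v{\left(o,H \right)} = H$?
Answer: $38779$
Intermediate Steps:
$B{\left(E \right)} = - \frac{3}{2} + \frac{E \left(5 + 2 E\right)}{2}$ ($B{\left(E \right)} = - \frac{3}{2} + \frac{E \left(E + \left(5 + E\right)\right)}{2} = - \frac{3}{2} + \frac{E \left(5 + 2 E\right)}{2}$)
$B{\left(v{\left(3,-3 \right)} \left(-4\right) - 2 \right)} \left(h{\left(23 \right)} + \left(90 + 241\right)\right) = \left(- \frac{3}{2} + \left(\left(-3\right) \left(-4\right) - 2\right)^{2} + \frac{5 \left(\left(-3\right) \left(-4\right) - 2\right)}{2}\right) \left(-17 + \left(90 + 241\right)\right) = \left(- \frac{3}{2} + \left(12 - 2\right)^{2} + \frac{5 \left(12 - 2\right)}{2}\right) \left(-17 + 331\right) = \left(- \frac{3}{2} + 10^{2} + \frac{5}{2} \cdot 10\right) 314 = \left(- \frac{3}{2} + 100 + 25\right) 314 = \frac{247}{2} \cdot 314 = 38779$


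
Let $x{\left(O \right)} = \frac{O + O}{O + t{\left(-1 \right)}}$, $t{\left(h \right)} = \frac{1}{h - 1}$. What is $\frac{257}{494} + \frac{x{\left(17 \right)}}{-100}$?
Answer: $\frac{203627}{407550} \approx 0.49964$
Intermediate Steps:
$t{\left(h \right)} = \frac{1}{-1 + h}$
$x{\left(O \right)} = \frac{2 O}{- \frac{1}{2} + O}$ ($x{\left(O \right)} = \frac{O + O}{O + \frac{1}{-1 - 1}} = \frac{2 O}{O + \frac{1}{-2}} = \frac{2 O}{O - \frac{1}{2}} = \frac{2 O}{- \frac{1}{2} + O}$)
$\frac{257}{494} + \frac{x{\left(17 \right)}}{-100} = \frac{257}{494} + \frac{4 \cdot 17 \frac{1}{-1 + 2 \cdot 17}}{-100} = 257 \cdot \frac{1}{494} + 4 \cdot 17 \frac{1}{-1 + 34} \left(- \frac{1}{100}\right) = \frac{257}{494} + 4 \cdot 17 \cdot \frac{1}{33} \left(- \frac{1}{100}\right) = \frac{257}{494} + \frac{68}{33} \left(- \frac{1}{100}\right) = \frac{257}{494} - \frac{17}{825} = \frac{203627}{407550}$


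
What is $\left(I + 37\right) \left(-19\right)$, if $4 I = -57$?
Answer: $- \frac{1729}{4} \approx -432.25$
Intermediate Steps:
$I = - \frac{57}{4}$ ($I = \frac{1}{4} \left(-57\right) = - \frac{57}{4} \approx -14.25$)
$\left(I + 37\right) \left(-19\right) = \left(- \frac{57}{4} + 37\right) \left(-19\right) = \frac{91}{4} \left(-19\right) = - \frac{1729}{4}$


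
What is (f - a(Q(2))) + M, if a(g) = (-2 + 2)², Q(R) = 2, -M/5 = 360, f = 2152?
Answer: 352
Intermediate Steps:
M = -1800 (M = -5*360 = -1800)
a(g) = 0 (a(g) = 0² = 0)
(f - a(Q(2))) + M = (2152 - 1*0) - 1800 = (2152 + 0) - 1800 = 2152 - 1800 = 352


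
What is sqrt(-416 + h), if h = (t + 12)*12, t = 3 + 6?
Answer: 2*I*sqrt(41) ≈ 12.806*I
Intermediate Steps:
t = 9
h = 252 (h = (9 + 12)*12 = 21*12 = 252)
sqrt(-416 + h) = sqrt(-416 + 252) = sqrt(-164) = 2*I*sqrt(41)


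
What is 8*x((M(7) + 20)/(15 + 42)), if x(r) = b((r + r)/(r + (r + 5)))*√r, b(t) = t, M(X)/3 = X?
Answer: 656*√2337/20919 ≈ 1.5160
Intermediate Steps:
M(X) = 3*X
x(r) = 2*r^(3/2)/(5 + 2*r) (x(r) = ((r + r)/(r + (r + 5)))*√r = ((2*r)/(r + (5 + r)))*√r = ((2*r)/(5 + 2*r))*√r = (2*r/(5 + 2*r))*√r = 2*r^(3/2)/(5 + 2*r))
8*x((M(7) + 20)/(15 + 42)) = 8*(2*((3*7 + 20)/(15 + 42))^(3/2)/(5 + 2*((3*7 + 20)/(15 + 42)))) = 8*(2*((21 + 20)/57)^(3/2)/(5 + 2*((21 + 20)/57))) = 8*(2*(41*(1/57))^(3/2)/(5 + 2*(41*(1/57)))) = 8*(2*(41/57)^(3/2)/(5 + 2*(41/57))) = 8*(2*(41*√2337/3249)/(5 + 82/57)) = 8*(2*(41*√2337/3249)/(367/57)) = 8*(2*(41*√2337/3249)*(57/367)) = 8*(82*√2337/20919) = 656*√2337/20919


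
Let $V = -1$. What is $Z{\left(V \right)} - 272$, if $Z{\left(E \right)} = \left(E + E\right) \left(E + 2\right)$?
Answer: $-274$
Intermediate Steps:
$Z{\left(E \right)} = 2 E \left(2 + E\right)$
$Z{\left(V \right)} - 272 = 2 \left(-1\right) \left(2 - 1\right) - 272 = 2 \left(-1\right) 1 - 272 = -2 - 272 = -274$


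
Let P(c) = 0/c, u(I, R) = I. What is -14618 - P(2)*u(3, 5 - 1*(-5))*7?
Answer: -14618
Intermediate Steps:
P(c) = 0
-14618 - P(2)*u(3, 5 - 1*(-5))*7 = -14618 - 0*3*7 = -14618 - 0*7 = -14618 - 1*0 = -14618 + 0 = -14618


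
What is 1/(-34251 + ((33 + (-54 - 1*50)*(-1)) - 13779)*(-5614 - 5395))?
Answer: 1/150150527 ≈ 6.6600e-9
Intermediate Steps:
1/(-34251 + ((33 + (-54 - 1*50)*(-1)) - 13779)*(-5614 - 5395)) = 1/(-34251 + ((33 + (-54 - 50)*(-1)) - 13779)*(-11009)) = 1/(-34251 + ((33 - 104*(-1)) - 13779)*(-11009)) = 1/(-34251 + ((33 + 104) - 13779)*(-11009)) = 1/(-34251 + (137 - 13779)*(-11009)) = 1/(-34251 - 13642*(-11009)) = 1/(-34251 + 150184778) = 1/150150527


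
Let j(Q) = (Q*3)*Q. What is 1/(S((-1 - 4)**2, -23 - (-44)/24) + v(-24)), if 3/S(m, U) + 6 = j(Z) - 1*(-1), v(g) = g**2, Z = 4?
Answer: 43/24771 ≈ 0.0017359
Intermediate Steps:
j(Q) = 3*Q**2 (j(Q) = (3*Q)*Q = 3*Q**2)
S(m, U) = 3/43 (S(m, U) = 3/(-6 + (3*4**2 - 1*(-1))) = 3/(-6 + (3*16 + 1)) = 3/(-6 + (48 + 1)) = 3/(-6 + 49) = 3/43)
1/(S((-1 - 4)**2, -23 - (-44)/24) + v(-24)) = 1/(3/43 + (-24)**2) = 1/(3/43 + 576) = 1/(24771/43) = 43/24771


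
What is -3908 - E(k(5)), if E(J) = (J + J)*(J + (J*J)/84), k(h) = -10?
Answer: -85768/21 ≈ -4084.2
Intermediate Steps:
E(J) = 2*J*(J + J**2/84) (E(J) = (2*J)*(J + J**2*(1/84)) = (2*J)*(J + J**2/84) = 2*J*(J + J**2/84))
-3908 - E(k(5)) = -3908 - (-10)**2*(84 - 10)/42 = -3908 - 100*74/42 = -3908 - 1*3700/21 = -3908 - 3700/21 = -85768/21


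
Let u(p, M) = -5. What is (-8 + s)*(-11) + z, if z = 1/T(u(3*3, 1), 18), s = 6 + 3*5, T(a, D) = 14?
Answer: -2001/14 ≈ -142.93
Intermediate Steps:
s = 21 (s = 6 + 15 = 21)
z = 1/14 ≈ 0.071429
(-8 + s)*(-11) + z = (-8 + 21)*(-11) + 1/14 = 13*(-11) + 1/14 = -143 + 1/14 = -2001/14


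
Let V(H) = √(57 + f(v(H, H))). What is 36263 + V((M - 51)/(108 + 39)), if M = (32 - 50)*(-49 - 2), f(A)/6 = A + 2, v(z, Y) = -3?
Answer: 36263 + √51 ≈ 36270.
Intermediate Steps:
f(A) = 12 + 6*A (f(A) = 6*(A + 2) = 6*(2 + A) = 12 + 6*A)
M = 918 (M = -18*(-51) = 918)
V(H) = √51 (V(H) = √(57 + (12 + 6*(-3))) = √(57 + (12 - 18)) = √(57 - 6) = √51)
36263 + V((M - 51)/(108 + 39)) = 36263 + √51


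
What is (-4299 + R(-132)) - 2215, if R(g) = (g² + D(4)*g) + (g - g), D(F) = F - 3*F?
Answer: 11966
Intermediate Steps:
D(F) = -2*F
R(g) = g² - 8*g (R(g) = (g² + (-2*4)*g) + (g - g) = (g² - 8*g) + 0 = g² - 8*g)
(-4299 + R(-132)) - 2215 = (-4299 - 132*(-8 - 132)) - 2215 = (-4299 - 132*(-140)) - 2215 = (-4299 + 18480) - 2215 = 14181 - 2215 = 11966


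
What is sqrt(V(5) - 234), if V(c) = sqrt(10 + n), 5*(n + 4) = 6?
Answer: sqrt(-5850 + 30*sqrt(5))/5 ≈ 15.209*I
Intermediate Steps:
n = -14/5 (n = -4 + (1/5)*6 = -4 + 6/5 = -14/5 ≈ -2.8000)
V(c) = 6*sqrt(5)/5 (V(c) = sqrt(10 - 14/5) = sqrt(36/5) = 6*sqrt(5)/5)
sqrt(V(5) - 234) = sqrt(6*sqrt(5)/5 - 234) = sqrt(-234 + 6*sqrt(5)/5)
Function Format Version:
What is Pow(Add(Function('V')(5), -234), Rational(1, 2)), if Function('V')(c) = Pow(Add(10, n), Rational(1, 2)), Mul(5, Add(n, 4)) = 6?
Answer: Mul(Rational(1, 5), Pow(Add(-5850, Mul(30, Pow(5, Rational(1, 2)))), Rational(1, 2))) ≈ Mul(15.209, I)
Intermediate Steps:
n = Rational(-14, 5) (n = Add(-4, Mul(Rational(1, 5), 6)) = Add(-4, Rational(6, 5)) = Rational(-14, 5) ≈ -2.8000)
Function('V')(c) = Mul(Rational(6, 5), Pow(5, Rational(1, 2))) (Function('V')(c) = Pow(Add(10, Rational(-14, 5)), Rational(1, 2)) = Pow(Rational(36, 5), Rational(1, 2)) = Mul(Rational(6, 5), Pow(5, Rational(1, 2))))
Pow(Add(Function('V')(5), -234), Rational(1, 2)) = Pow(Add(Mul(Rational(6, 5), Pow(5, Rational(1, 2))), -234), Rational(1, 2)) = Pow(Add(-234, Mul(Rational(6, 5), Pow(5, Rational(1, 2)))), Rational(1, 2))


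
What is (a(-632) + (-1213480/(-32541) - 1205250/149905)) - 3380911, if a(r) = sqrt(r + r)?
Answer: -3298427861922001/975611721 + 4*I*sqrt(79) ≈ -3.3809e+6 + 35.553*I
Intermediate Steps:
a(r) = sqrt(2)*sqrt(r) (a(r) = sqrt(2*r) = sqrt(2)*sqrt(r))
(a(-632) + (-1213480/(-32541) - 1205250/149905)) - 3380911 = (sqrt(2)*sqrt(-632) + (-1213480/(-32541) - 1205250/149905)) - 3380911 = (sqrt(2)*(2*I*sqrt(158)) + (-1213480*(-1/32541) - 1205250*1/149905)) - 3380911 = (4*I*sqrt(79) + (1213480/32541 - 241050/29981)) - 3380911 = (4*I*sqrt(79) + 28537335830/975611721) - 3380911 = (28537335830/975611721 + 4*I*sqrt(79)) - 3380911 = -3298427861922001/975611721 + 4*I*sqrt(79)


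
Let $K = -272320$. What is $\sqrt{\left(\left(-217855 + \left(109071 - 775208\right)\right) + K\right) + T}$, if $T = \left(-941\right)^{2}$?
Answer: $i \sqrt{270831} \approx 520.41 i$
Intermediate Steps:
$T = 885481$
$\sqrt{\left(\left(-217855 + \left(109071 - 775208\right)\right) + K\right) + T} = \sqrt{\left(\left(-217855 + \left(109071 - 775208\right)\right) - 272320\right) + 885481} = \sqrt{\left(\left(-217855 - 666137\right) - 272320\right) + 885481} = \sqrt{\left(-883992 - 272320\right) + 885481} = \sqrt{-1156312 + 885481} = \sqrt{-270831} = i \sqrt{270831}$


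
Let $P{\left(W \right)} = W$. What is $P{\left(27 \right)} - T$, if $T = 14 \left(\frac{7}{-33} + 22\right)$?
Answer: $- \frac{9175}{33} \approx -278.03$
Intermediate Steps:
$T = \frac{10066}{33}$ ($T = 14 \left(7 \left(- \frac{1}{33}\right) + 22\right) = 14 \left(- \frac{7}{33} + 22\right) = 14 \cdot \frac{719}{33} = \frac{10066}{33} \approx 305.03$)
$P{\left(27 \right)} - T = 27 - \frac{10066}{33} = - \frac{9175}{33}$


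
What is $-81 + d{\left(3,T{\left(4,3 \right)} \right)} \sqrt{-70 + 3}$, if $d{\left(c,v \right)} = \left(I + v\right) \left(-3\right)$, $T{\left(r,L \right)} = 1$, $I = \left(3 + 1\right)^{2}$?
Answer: $-81 - 51 i \sqrt{67} \approx -81.0 - 417.45 i$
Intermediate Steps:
$I = 16$ ($I = 4^{2} = 16$)
$d{\left(c,v \right)} = -48 - 3 v$ ($d{\left(c,v \right)} = \left(16 + v\right) \left(-3\right) = -48 - 3 v$)
$-81 + d{\left(3,T{\left(4,3 \right)} \right)} \sqrt{-70 + 3} = -81 + \left(-48 - 3\right) \sqrt{-70 + 3} = -81 + \left(-48 - 3\right) \sqrt{-67} = -81 - 51 i \sqrt{67}$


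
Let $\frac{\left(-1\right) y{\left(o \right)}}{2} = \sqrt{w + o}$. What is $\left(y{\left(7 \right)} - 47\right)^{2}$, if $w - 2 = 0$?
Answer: $2809$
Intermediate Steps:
$w = 2$ ($w = 2 + 0 = 2$)
$y{\left(o \right)} = - 2 \sqrt{2 + o}$
$\left(y{\left(7 \right)} - 47\right)^{2} = \left(- 2 \sqrt{2 + 7} - 47\right)^{2} = \left(- 2 \sqrt{9} - 47\right)^{2} = \left(\left(-2\right) 3 - 47\right)^{2} = \left(-6 - 47\right)^{2} = \left(-53\right)^{2} = 2809$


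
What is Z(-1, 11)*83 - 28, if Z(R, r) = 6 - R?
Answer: 553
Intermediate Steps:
Z(-1, 11)*83 - 28 = (6 - 1*(-1))*83 - 28 = (6 + 1)*83 - 28 = 7*83 - 28 = 581 - 28 = 553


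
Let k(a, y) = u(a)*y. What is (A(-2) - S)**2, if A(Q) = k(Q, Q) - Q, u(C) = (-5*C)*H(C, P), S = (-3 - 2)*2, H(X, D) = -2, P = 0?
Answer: 2704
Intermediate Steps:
S = -10 (S = -5*2 = -10)
u(C) = 10*C (u(C) = -5*C*(-2) = 10*C)
k(a, y) = 10*a*y (k(a, y) = (10*a)*y = 10*a*y)
A(Q) = -Q + 10*Q**2 (A(Q) = 10*Q*Q - Q = 10*Q**2 - Q = -Q + 10*Q**2)
(A(-2) - S)**2 = (-2*(-1 + 10*(-2)) - 1*(-10))**2 = (-2*(-1 - 20) + 10)**2 = (-2*(-21) + 10)**2 = (42 + 10)**2 = 52**2 = 2704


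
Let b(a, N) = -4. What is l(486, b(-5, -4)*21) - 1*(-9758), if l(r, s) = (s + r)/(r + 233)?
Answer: 7016404/719 ≈ 9758.6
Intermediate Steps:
l(r, s) = (r + s)/(233 + r)
l(486, b(-5, -4)*21) - 1*(-9758) = (486 - 4*21)/(233 + 486) - 1*(-9758) = (486 - 84)/719 + 9758 = (1/719)*402 + 9758 = 402/719 + 9758 = 7016404/719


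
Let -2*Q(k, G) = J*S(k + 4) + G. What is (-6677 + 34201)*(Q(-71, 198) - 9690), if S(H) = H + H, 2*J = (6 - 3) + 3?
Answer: -263900112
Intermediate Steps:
J = 3 (J = ((6 - 3) + 3)/2 = (3 + 3)/2 = (½)*6 = 3)
S(H) = 2*H
Q(k, G) = -12 - 3*k - G/2 (Q(k, G) = -(3*(2*(k + 4)) + G)/2 = -(3*(2*(4 + k)) + G)/2 = -(3*(8 + 2*k) + G)/2 = -((24 + 6*k) + G)/2 = -(24 + G + 6*k)/2 = -12 - 3*k - G/2)
(-6677 + 34201)*(Q(-71, 198) - 9690) = (-6677 + 34201)*((-12 - 3*(-71) - ½*198) - 9690) = 27524*((-12 + 213 - 99) - 9690) = 27524*(102 - 9690) = 27524*(-9588) = -263900112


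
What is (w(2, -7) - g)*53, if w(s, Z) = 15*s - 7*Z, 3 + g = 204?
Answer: -6466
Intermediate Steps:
g = 201 (g = -3 + 204 = 201)
w(s, Z) = -7*Z + 15*s
(w(2, -7) - g)*53 = ((-7*(-7) + 15*2) - 1*201)*53 = ((49 + 30) - 201)*53 = (79 - 201)*53 = -122*53 = -6466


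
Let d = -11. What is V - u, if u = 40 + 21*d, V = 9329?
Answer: 9520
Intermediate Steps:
u = -191 (u = 40 + 21*(-11) = 40 - 231 = -191)
V - u = 9329 - 1*(-191) = 9329 + 191 = 9520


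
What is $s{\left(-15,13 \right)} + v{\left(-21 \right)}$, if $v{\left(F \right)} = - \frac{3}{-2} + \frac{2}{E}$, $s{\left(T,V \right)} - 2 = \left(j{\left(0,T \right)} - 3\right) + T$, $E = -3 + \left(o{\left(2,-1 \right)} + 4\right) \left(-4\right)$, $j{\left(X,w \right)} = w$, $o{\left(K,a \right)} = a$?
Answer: $- \frac{889}{30} \approx -29.633$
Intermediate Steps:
$E = -15$ ($E = -3 + \left(-1 + 4\right) \left(-4\right) = -3 + 3 \left(-4\right) = -3 - 12 = -15$)
$s{\left(T,V \right)} = -1 + 2 T$ ($s{\left(T,V \right)} = 2 + \left(\left(T - 3\right) + T\right) = 2 + \left(\left(-3 + T\right) + T\right) = 2 + \left(-3 + 2 T\right) = -1 + 2 T$)
$v{\left(F \right)} = \frac{41}{30}$ ($v{\left(F \right)} = - \frac{3}{-2} + \frac{2}{-15} = \left(-3\right) \left(- \frac{1}{2}\right) + 2 \left(- \frac{1}{15}\right) = \frac{3}{2} - \frac{2}{15} = \frac{41}{30}$)
$s{\left(-15,13 \right)} + v{\left(-21 \right)} = \left(-1 + 2 \left(-15\right)\right) + \frac{41}{30} = \left(-1 - 30\right) + \frac{41}{30} = -31 + \frac{41}{30} = - \frac{889}{30}$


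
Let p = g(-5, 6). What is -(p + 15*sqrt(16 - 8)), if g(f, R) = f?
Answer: 5 - 30*sqrt(2) ≈ -37.426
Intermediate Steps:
p = -5
-(p + 15*sqrt(16 - 8)) = -(-5 + 15*sqrt(16 - 8)) = -(-5 + 15*sqrt(8)) = -(-5 + 15*(2*sqrt(2))) = -(-5 + 30*sqrt(2)) = 5 - 30*sqrt(2)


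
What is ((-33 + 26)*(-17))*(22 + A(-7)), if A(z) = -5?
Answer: 2023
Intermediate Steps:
((-33 + 26)*(-17))*(22 + A(-7)) = ((-33 + 26)*(-17))*(22 - 5) = -7*(-17)*17 = 119*17 = 2023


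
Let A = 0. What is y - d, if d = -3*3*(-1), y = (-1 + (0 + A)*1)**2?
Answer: -8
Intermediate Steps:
y = 1 (y = (-1 + (0 + 0)*1)**2 = (-1 + 0*1)**2 = (-1 + 0)**2 = (-1)**2 = 1)
d = 9 (d = -9*(-1) = 9)
y - d = 1 - 1*9 = 1 - 9 = -8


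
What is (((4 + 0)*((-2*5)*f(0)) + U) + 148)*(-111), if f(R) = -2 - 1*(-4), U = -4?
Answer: -7104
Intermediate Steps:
f(R) = 2 (f(R) = -2 + 4 = 2)
(((4 + 0)*((-2*5)*f(0)) + U) + 148)*(-111) = (((4 + 0)*(-2*5*2) - 4) + 148)*(-111) = ((4*(-10*2) - 4) + 148)*(-111) = ((4*(-20) - 4) + 148)*(-111) = ((-80 - 4) + 148)*(-111) = (-84 + 148)*(-111) = 64*(-111) = -7104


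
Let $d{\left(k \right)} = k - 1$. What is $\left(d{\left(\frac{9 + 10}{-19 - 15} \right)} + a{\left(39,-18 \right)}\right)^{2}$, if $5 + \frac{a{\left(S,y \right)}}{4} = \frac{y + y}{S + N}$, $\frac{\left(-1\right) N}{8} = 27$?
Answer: $\frac{1731808225}{4024036} \approx 430.37$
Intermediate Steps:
$N = -216$ ($N = \left(-8\right) 27 = -216$)
$a{\left(S,y \right)} = -20 + \frac{8 y}{-216 + S}$ ($a{\left(S,y \right)} = -20 + 4 \frac{y + y}{S - 216} = -20 + 4 \frac{2 y}{-216 + S} = -20 + \frac{8 y}{-216 + S}$)
$d{\left(k \right)} = -1 + k$ ($d{\left(k \right)} = k - 1 = -1 + k$)
$\left(d{\left(\frac{9 + 10}{-19 - 15} \right)} + a{\left(39,-18 \right)}\right)^{2} = \left(\left(-1 + \frac{9 + 10}{-19 - 15}\right) + \frac{4 \left(1080 - 195 + 2 \left(-18\right)\right)}{-216 + 39}\right)^{2} = \left(\left(-1 + \frac{19}{-34}\right) + \frac{4 \left(1080 - 195 - 36\right)}{-177}\right)^{2} = \left(\left(-1 + 19 \left(- \frac{1}{34}\right)\right) + 4 \left(- \frac{1}{177}\right) 849\right)^{2} = \left(\left(-1 - \frac{19}{34}\right) - \frac{1132}{59}\right)^{2} = \left(- \frac{53}{34} - \frac{1132}{59}\right)^{2} = \left(- \frac{41615}{2006}\right)^{2} = \frac{1731808225}{4024036}$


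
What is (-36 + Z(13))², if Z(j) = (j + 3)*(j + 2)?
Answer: 41616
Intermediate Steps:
Z(j) = (2 + j)*(3 + j) (Z(j) = (3 + j)*(2 + j) = (2 + j)*(3 + j))
(-36 + Z(13))² = (-36 + (6 + 13² + 5*13))² = (-36 + (6 + 169 + 65))² = (-36 + 240)² = 204² = 41616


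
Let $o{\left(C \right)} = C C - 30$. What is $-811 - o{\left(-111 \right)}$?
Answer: $-13102$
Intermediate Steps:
$o{\left(C \right)} = -30 + C^{2}$ ($o{\left(C \right)} = C^{2} - 30 = -30 + C^{2}$)
$-811 - o{\left(-111 \right)} = -811 - \left(-30 + \left(-111\right)^{2}\right) = -811 - \left(-30 + 12321\right) = -811 - 12291 = -13102$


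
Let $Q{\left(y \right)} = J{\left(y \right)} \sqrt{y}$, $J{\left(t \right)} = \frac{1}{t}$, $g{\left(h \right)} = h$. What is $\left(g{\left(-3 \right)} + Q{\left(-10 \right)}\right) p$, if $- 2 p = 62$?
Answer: $93 + \frac{31 i \sqrt{10}}{10} \approx 93.0 + 9.8031 i$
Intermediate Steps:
$p = -31$ ($p = \left(- \frac{1}{2}\right) 62 = -31$)
$Q{\left(y \right)} = \frac{1}{\sqrt{y}}$ ($Q{\left(y \right)} = \frac{\sqrt{y}}{y} = \frac{1}{\sqrt{y}}$)
$\left(g{\left(-3 \right)} + Q{\left(-10 \right)}\right) p = \left(-3 + \frac{1}{\sqrt{-10}}\right) \left(-31\right) = \left(-3 - \frac{i \sqrt{10}}{10}\right) \left(-31\right) = 93 + \frac{31 i \sqrt{10}}{10}$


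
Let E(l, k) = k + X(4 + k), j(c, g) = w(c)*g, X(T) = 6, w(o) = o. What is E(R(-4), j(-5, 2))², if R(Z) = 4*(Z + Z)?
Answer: 16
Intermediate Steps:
j(c, g) = c*g
R(Z) = 8*Z (R(Z) = 4*(2*Z) = 8*Z)
E(l, k) = 6 + k (E(l, k) = k + 6 = 6 + k)
E(R(-4), j(-5, 2))² = (6 - 5*2)² = (6 - 10)² = (-4)² = 16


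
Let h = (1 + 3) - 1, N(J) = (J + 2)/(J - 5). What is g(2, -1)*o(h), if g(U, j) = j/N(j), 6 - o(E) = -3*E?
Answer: 90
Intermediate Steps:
N(J) = (2 + J)/(-5 + J)
h = 3 (h = 4 - 1 = 3)
o(E) = 6 + 3*E (o(E) = 6 - (-3)*E = 6 + 3*E)
g(U, j) = j*(-5 + j)/(2 + j) (g(U, j) = j/(((2 + j)/(-5 + j))) = j*((-5 + j)/(2 + j)) = j*(-5 + j)/(2 + j))
g(2, -1)*o(h) = (-(-5 - 1)/(2 - 1))*(6 + 3*3) = (-1*(-6)/1)*(6 + 9) = -1*1*(-6)*15 = 6*15 = 90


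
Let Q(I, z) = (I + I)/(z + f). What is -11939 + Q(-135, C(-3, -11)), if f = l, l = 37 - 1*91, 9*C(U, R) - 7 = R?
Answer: -584768/49 ≈ -11934.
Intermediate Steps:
C(U, R) = 7/9 + R/9
l = -54 (l = 37 - 91 = -54)
f = -54
Q(I, z) = 2*I/(-54 + z) (Q(I, z) = (I + I)/(z - 54) = (2*I)/(-54 + z) = 2*I/(-54 + z))
-11939 + Q(-135, C(-3, -11)) = -11939 + 2*(-135)/(-54 + (7/9 + (⅑)*(-11))) = -11939 + 2*(-135)/(-54 + (7/9 - 11/9)) = -11939 + 2*(-135)/(-54 - 4/9) = -11939 + 2*(-135)/(-490/9) = -11939 + 2*(-135)*(-9/490) = -11939 + 243/49 = -584768/49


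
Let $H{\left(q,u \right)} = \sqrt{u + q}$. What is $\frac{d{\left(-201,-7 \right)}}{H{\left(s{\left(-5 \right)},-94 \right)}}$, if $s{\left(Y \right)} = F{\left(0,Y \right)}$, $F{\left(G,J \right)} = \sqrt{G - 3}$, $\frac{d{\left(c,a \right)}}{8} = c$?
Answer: $- \frac{1608}{\sqrt{-94 + i \sqrt{3}}} \approx -1.5277 + 165.83 i$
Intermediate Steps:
$d{\left(c,a \right)} = 8 c$
$F{\left(G,J \right)} = \sqrt{-3 + G}$
$s{\left(Y \right)} = i \sqrt{3}$ ($s{\left(Y \right)} = \sqrt{-3 + 0} = \sqrt{-3} = i \sqrt{3}$)
$H{\left(q,u \right)} = \sqrt{q + u}$
$\frac{d{\left(-201,-7 \right)}}{H{\left(s{\left(-5 \right)},-94 \right)}} = \frac{8 \left(-201\right)}{\sqrt{i \sqrt{3} - 94}} = - \frac{1608}{\sqrt{-94 + i \sqrt{3}}}$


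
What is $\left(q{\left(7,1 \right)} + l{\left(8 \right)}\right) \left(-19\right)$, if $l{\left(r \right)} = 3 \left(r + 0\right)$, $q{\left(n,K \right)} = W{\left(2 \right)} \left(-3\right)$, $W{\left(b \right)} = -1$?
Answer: $-513$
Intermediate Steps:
$q{\left(n,K \right)} = 3$ ($q{\left(n,K \right)} = \left(-1\right) \left(-3\right) = 3$)
$l{\left(r \right)} = 3 r$
$\left(q{\left(7,1 \right)} + l{\left(8 \right)}\right) \left(-19\right) = \left(3 + 3 \cdot 8\right) \left(-19\right) = \left(3 + 24\right) \left(-19\right) = 27 \left(-19\right) = -513$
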